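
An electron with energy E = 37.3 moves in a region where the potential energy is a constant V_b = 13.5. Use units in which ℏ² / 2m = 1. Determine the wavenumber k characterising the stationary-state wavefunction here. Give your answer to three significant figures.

k = 4.88

With E > V_b the solution is oscillatory, ψ ∝ e^{±ikx} with k = √(2m(E − V_b))/ℏ.
k = √(2 × 0.5 × 23.8) = 4.879.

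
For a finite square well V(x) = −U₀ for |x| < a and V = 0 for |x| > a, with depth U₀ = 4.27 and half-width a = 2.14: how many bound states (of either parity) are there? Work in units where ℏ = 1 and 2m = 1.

N = 3

Define the well-strength parameter z₀ = (a/ℏ)√(2mU₀) = 2.14 × √(2·0.5·4.27) = 4.422.
A new bound state (alternating even/odd) appears each time z₀ passes a multiple of π/2, so N = ⌊2z₀/π⌋ + 1 = ⌊2.815⌋ + 1 = 3.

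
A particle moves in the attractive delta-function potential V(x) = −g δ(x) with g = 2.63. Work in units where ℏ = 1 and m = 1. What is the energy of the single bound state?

E = -3.46

For x ≠ 0 the bound state is ψ ∝ e^{−κ|x|}; integrating the TISE across the delta gives the cusp condition 2κ = 2mg/ℏ², so κ = 2.630.
Then E = −ℏ²κ²/(2m) = −mg²/(2ℏ²) = -3.458.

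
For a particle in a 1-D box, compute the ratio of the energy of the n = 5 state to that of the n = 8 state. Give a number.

Since E_n ∝ n², the ratio is (5/8)² = 0.390625.

0.390625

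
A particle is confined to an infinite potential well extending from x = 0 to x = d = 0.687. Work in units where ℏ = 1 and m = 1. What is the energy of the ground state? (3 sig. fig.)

The infinite-well eigenfunctions ψ_n = √(2/d) sin(nπx/d) vanish at both walls, giving E_n = n²π²ℏ²/(2md²).
E_1 = 1² × π² / (2 × 1 × 0.687²) = 10.46.

E = 10.5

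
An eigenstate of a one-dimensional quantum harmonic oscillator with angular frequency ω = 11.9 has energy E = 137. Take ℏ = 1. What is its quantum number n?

E_n = ℏω(n + ½) ⇒ n = E/(ℏω) − ½ = 137/11.9 − 0.5 = 11.013 → n = 11.

n = 11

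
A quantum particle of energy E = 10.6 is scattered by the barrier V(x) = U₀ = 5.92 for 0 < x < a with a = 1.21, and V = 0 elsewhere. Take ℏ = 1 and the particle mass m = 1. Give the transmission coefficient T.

T = 0.952

Above the barrier the interior wavenumber is k₂ = √(2m(E − U₀))/ℏ = 3.059, giving phase k₂a = 3.702.
Matching at both interfaces gives T⁻¹ = 1 + U₀² sin²(k₂a) / [4E(E − U₀)] = 1.050, hence T = 0.952.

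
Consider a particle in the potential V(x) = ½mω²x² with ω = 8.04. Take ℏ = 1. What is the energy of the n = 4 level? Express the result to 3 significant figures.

Using E_n = (n + ½)ℏω: E_4 = 4.5 × 8.04 = 36.18.

E = 36.2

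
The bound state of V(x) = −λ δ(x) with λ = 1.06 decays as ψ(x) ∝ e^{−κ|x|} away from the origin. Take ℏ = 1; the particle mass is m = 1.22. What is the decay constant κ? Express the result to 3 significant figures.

Integrating the TISE across x = 0 gives the cusp condition ψ'(0⁺) − ψ'(0⁻) = −(2mλ/ℏ²)ψ(0).
With ψ ∝ e^{−κ|x|} this yields −2κ = −2mλ/ℏ², so κ = mλ/ℏ² = 1.293.

κ = 1.29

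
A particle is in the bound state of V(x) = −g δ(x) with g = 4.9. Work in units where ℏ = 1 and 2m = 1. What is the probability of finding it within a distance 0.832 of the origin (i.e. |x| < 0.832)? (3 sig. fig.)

P = 0.983

The normalised bound state is ψ = √κ e^{−κ|x|} with κ = mg/ℏ² = 2.450.
P(|x| < d) = ∫_{−d}^{d} κ e^{−2κ|x|} dx = 1 − e^{−2κd} = 1 − e^{−4.077} = 0.9830.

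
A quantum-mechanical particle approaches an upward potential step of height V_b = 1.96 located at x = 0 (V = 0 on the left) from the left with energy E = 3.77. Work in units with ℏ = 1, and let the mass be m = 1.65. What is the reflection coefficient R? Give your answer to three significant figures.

The wavenumbers are k₁ = √(2mE)/ℏ = 3.527 on the left and k₂ = √(2m(E − V_b))/ℏ = 2.444 on the right.
Matching ψ and ψ′ at x = 0 gives r = (k₁ − k₂)/(k₁ + k₂), so R = r² = 0.03291 and T = 1 − R = 0.9671.

R = 0.0329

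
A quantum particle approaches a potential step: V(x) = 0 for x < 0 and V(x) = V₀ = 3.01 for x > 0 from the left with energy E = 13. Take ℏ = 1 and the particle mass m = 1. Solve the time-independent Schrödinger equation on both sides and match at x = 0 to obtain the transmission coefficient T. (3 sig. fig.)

T = 0.996

The wavenumbers are k₁ = √(2mE)/ℏ = 5.099 on the left and k₂ = √(2m(E − V₀))/ℏ = 4.470 on the right.
Matching ψ and ψ′ at x = 0 gives r = (k₁ − k₂)/(k₁ + k₂), so R = r² = 0.004323 and T = 1 − R = 0.9957.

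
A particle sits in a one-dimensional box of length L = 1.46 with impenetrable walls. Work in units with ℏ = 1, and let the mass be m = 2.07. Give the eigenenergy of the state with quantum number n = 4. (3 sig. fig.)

E = 17.9

The infinite-well eigenfunctions ψ_n = √(2/L) sin(nπx/L) vanish at both walls, giving E_n = n²π²ℏ²/(2mL²).
E_4 = 4² × π² / (2 × 2.07 × 1.46²) = 17.89.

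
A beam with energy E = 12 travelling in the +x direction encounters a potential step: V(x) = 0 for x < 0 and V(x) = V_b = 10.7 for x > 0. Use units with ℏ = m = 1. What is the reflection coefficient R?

R = 0.255

On each side the TISE gives plane waves with k = √(2m(E − V))/ℏ: k₁ = √(2·1·12) = 4.899, k₂ = √(2·1·1.3) = 1.612.
Matching ψ and ψ′ at x = 0 gives r = (k₁ − k₂)/(k₁ + k₂), so R = r² = 0.2548 and T = 1 − R = 0.7452.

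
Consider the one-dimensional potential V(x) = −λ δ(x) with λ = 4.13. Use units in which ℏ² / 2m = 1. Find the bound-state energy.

For x ≠ 0 the bound state is ψ ∝ e^{−κ|x|}; integrating the TISE across the delta gives the cusp condition 2κ = 2mλ/ℏ², so κ = 2.065.
Then E = −ℏ²κ²/(2m) = −mλ²/(2ℏ²) = -4.264.

E = -4.26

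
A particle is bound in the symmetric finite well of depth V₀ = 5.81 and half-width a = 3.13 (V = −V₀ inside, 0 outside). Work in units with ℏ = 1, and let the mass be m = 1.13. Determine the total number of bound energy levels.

Define the well-strength parameter z₀ = (a/ℏ)√(2mV₀) = 3.13 × √(2·1.13·5.81) = 11.34.
The even/odd transcendental equations gain one root per π/2 in z₀, giving N = 1 + ⌊2z₀/π⌋ = 1 + ⌊7.220⌋ = 8.

N = 8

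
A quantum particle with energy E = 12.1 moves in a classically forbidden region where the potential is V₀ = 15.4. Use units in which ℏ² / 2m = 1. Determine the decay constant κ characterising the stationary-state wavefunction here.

κ = 1.82

Since E < V₀ the TISE in this region is ψ'' = κ²ψ with κ = √(2m(V₀ − E))/ℏ.
κ = √(2 × 0.5 × 3.3) = 1.817.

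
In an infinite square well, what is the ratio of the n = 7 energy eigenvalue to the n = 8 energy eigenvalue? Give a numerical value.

E_n = n²π²ℏ²/(2mL²) so the ratio is n₂²/n₁² = 49/64 = 0.765625.

0.765625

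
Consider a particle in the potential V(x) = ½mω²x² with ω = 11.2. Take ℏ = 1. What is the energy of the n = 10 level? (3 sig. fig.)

The oscillator eigenvalues are E_n = ℏω(n + ½), so E_10 = 11.2 × 10.5 = 117.6.

E = 118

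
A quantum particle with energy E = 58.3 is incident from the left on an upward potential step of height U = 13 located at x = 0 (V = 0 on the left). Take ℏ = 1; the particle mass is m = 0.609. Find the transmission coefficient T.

T = 0.996

On each side the TISE gives plane waves with k = √(2m(E − V))/ℏ: k₁ = √(2·0.609·58.3) = 8.427, k₂ = √(2·0.609·45.3) = 7.428.
Matching ψ and ψ′ at x = 0 gives r = (k₁ − k₂)/(k₁ + k₂), so R = r² = 0.003968 and T = 1 − R = 0.9960.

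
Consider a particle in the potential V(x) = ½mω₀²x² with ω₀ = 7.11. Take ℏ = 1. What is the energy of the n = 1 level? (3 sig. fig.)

The oscillator eigenvalues are E_n = ℏω₀(n + ½), so E_1 = 7.11 × 1.5 = 10.67.

E = 10.7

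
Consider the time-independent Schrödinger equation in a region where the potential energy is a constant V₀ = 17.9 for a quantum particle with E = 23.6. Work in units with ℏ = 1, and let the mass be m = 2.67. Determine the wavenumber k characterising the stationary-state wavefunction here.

With E > V₀ the solution is oscillatory, ψ ∝ e^{±ikx} with k = √(2m(E − V₀))/ℏ.
k = √(2 × 2.67 × 5.7) = 5.517.

k = 5.52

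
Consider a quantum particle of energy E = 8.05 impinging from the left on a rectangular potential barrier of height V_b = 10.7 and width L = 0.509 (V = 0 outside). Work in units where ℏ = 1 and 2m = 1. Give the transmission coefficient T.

T = 0.465

E < V_b: inside the barrier ψ ∝ e^{±κx} with κ = √(2m(V_b − E))/ℏ = 1.628.
κL = 0.8286, sinh(κL) = 0.9267.
The exact tunnelling result is T⁻¹ = 1 + V_b² sinh²(κL) / [4E(V_b − E)] = 2.152, so T = 0.465.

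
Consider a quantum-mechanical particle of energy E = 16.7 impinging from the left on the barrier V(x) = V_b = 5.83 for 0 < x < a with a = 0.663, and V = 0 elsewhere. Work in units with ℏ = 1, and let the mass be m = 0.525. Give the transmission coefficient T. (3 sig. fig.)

T = 0.972

E > V_b: inside the barrier k₂ = √(2m(E − V_b))/ℏ = 3.378, k₂a = 2.240.
T = [1 + V_b² sin²(k₂a) / (4E(E − V_b))]⁻¹ = 1/1.029 = 0.972.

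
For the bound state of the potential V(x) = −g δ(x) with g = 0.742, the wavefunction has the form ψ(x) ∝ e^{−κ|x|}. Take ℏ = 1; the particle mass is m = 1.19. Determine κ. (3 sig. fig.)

κ = 0.883

Integrate −(ℏ²/2m)ψ'' − gδ(x)ψ = Eψ from −ε to +ε: the ψ'' term gives ψ'(0⁺) − ψ'(0⁻) and the δ term gives −(2mg/ℏ²)ψ(0).
With ψ ∝ e^{−κ|x|} this yields −2κ = −2mg/ℏ², so κ = mg/ℏ² = 0.8830.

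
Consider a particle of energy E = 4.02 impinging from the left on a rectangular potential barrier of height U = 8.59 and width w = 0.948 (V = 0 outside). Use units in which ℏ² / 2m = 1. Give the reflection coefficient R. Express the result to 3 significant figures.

E < U: inside the barrier ψ ∝ e^{±κx} with κ = √(2m(U − E))/ℏ = 2.138.
κw = 2.027, sinh(κw) = 3.728.
Matching ψ, ψ′ at both faces gives T = [1 + U² sinh²(κw) / (4E(U − E))]⁻¹ = 1/14.96 = 0.0669.
R = 1 − T = 0.933.

R = 0.933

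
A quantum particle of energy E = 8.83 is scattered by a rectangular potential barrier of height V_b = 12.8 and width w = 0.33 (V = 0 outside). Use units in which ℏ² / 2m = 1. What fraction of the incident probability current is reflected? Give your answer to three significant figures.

E < V_b: inside the barrier ψ ∝ e^{±κx} with κ = √(2m(V_b − E))/ℏ = 1.992.
κw = 0.6575, sinh(κw) = 0.7059.
The exact tunnelling result is T⁻¹ = 1 + V_b² sinh²(κw) / [4E(V_b − E)] = 1.582, so T = 0.632.
R = 1 − T = 0.368.

R = 0.368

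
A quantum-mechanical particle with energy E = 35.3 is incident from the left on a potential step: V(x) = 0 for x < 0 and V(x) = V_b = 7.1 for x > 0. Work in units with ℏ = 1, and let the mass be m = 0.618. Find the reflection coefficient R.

On each side the TISE gives plane waves with k = √(2m(E − V))/ℏ: k₁ = √(2·0.618·35.3) = 6.605, k₂ = √(2·0.618·28.2) = 5.904.
Continuity of ψ and ψ′ at the step yields the reflection amplitude r = (k₁ − k₂)/(k₁ + k₂) = 0.05608; thus R = |r|² = 0.003145, T = 0.9969.

R = 0.00315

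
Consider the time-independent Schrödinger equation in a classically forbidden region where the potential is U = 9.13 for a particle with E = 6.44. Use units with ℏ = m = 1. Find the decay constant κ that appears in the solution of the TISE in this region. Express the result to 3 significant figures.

κ = 2.32

Since E < U the TISE in this region is ψ'' = κ²ψ with κ = √(2m(U − E))/ℏ.
κ = √(2 × 1 × 2.69) = 2.319.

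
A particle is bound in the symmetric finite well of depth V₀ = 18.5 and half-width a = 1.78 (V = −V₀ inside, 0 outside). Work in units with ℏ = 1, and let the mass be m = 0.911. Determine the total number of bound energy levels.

The dimensionless depth is z₀ = a√(2mV₀)/ℏ = 1.78 × √(33.71) = 10.33.
A new bound state (alternating even/odd) appears each time z₀ passes a multiple of π/2, so N = ⌊2z₀/π⌋ + 1 = ⌊6.579⌋ + 1 = 7.

N = 7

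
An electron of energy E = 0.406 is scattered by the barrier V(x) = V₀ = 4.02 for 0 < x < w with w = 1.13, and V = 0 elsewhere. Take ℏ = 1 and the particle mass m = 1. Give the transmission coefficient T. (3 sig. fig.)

T = 0.00334

E < V₀: inside the barrier ψ ∝ e^{±κx} with κ = √(2m(V₀ − E))/ℏ = 2.688.
κw = 3.038, sinh(κw) = 10.41.
The exact tunnelling result is T⁻¹ = 1 + V₀² sinh²(κw) / [4E(V₀ − E)] = 299.3, so T = 0.00334.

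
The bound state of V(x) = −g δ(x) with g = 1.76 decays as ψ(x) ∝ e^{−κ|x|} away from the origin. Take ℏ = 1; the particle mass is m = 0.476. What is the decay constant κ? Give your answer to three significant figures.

Integrate −(ℏ²/2m)ψ'' − gδ(x)ψ = Eψ from −ε to +ε: the ψ'' term gives ψ'(0⁺) − ψ'(0⁻) and the δ term gives −(2mg/ℏ²)ψ(0).
With ψ ∝ e^{−κ|x|} this yields −2κ = −2mg/ℏ², so κ = mg/ℏ² = 0.8378.

κ = 0.838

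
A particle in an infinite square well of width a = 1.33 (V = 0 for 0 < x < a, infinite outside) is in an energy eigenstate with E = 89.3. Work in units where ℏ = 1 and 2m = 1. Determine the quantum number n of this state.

From E_n = n²π²ℏ²/(2ma²) invert to n = √(2ma²E)/(πℏ).
n = (1.33/π) × √(2 × 0.5 × 89.3) = 4.001 → n = 4.

n = 4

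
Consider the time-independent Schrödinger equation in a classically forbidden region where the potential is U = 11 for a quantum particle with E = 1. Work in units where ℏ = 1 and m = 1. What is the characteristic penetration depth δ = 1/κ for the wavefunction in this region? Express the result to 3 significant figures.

Since E < U the TISE in this region is ψ'' = κ²ψ with κ = √(2m(U − E))/ℏ.
κ = √(2 × 1 × 10) = 4.472. The penetration depth is δ = 1/κ = 0.224.

δ = 0.224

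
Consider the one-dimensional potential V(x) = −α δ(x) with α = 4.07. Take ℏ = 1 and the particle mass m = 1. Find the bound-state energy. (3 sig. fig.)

E = -8.28

For x ≠ 0 the bound state is ψ ∝ e^{−κ|x|}; integrating the TISE across the delta gives the cusp condition 2κ = 2mα/ℏ², so κ = 4.070.
Then E = −ℏ²κ²/(2m) = −mα²/(2ℏ²) = -8.282.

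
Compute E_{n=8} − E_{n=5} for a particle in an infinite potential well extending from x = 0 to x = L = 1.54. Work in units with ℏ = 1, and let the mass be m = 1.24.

ΔE = 65.4

E_n = n²π²ℏ²/(2mL²), so ΔE = (8² − 5²) π²ℏ²/(2mL²).
ΔE = 39 × π² / (2 × 1.24 × 1.54²) = 65.44.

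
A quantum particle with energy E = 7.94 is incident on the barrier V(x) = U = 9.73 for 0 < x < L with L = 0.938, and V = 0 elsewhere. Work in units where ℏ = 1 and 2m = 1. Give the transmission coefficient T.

T = 0.188

E < U: inside the barrier ψ ∝ e^{±κx} with κ = √(2m(U − E))/ℏ = 1.338.
κL = 1.255, sinh(κL) = 1.611.
The exact tunnelling result is T⁻¹ = 1 + U² sinh²(κL) / [4E(U − E)] = 5.324, so T = 0.188.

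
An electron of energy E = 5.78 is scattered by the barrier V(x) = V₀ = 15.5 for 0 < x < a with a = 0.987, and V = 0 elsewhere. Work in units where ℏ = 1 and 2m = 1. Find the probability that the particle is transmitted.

T = 0.00792

E < V₀: inside the barrier ψ ∝ e^{±κx} with κ = √(2m(V₀ − E))/ℏ = 3.118.
κa = 3.077, sinh(κa) = 10.83.
The exact tunnelling result is T⁻¹ = 1 + V₀² sinh²(κa) / [4E(V₀ − E)] = 126.3, so T = 0.00792.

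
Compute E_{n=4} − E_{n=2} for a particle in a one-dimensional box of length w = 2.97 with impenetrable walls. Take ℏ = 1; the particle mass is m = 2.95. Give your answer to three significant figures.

E_n = n²π²ℏ²/(2mw²), so ΔE = (4² − 2²) π²ℏ²/(2mw²).
ΔE = 12 × π² / (2 × 2.95 × 2.97²) = 2.276.

ΔE = 2.28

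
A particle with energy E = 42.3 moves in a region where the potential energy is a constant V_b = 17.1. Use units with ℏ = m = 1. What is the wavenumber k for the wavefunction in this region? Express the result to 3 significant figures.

k = 7.10

With E > V_b the solution is oscillatory, ψ ∝ e^{±ikx} with k = √(2m(E − V_b))/ℏ.
k = √(2 × 1 × 25.2) = 7.099.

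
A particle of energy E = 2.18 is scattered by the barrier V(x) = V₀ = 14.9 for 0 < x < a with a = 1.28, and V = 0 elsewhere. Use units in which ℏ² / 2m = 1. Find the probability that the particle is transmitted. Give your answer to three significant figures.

Since E < V₀ the interior solution is evanescent with decay constant κ = √(2m(V₀ − E))/ℏ = 3.567.
κa = 4.565, sinh(κa) = 48.03.
Matching ψ, ψ′ at both faces gives T = [1 + V₀² sinh²(κa) / (4E(V₀ − E))]⁻¹ = 1/4619 = 0.000217.

T = 0.000217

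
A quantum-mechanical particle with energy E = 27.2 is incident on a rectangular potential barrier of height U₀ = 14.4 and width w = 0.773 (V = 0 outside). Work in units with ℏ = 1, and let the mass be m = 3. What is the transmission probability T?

E > U₀: inside the barrier k₂ = √(2m(E − U₀))/ℏ = 8.764, k₂w = 6.774.
Matching at both interfaces gives T⁻¹ = 1 + U₀² sin²(k₂w) / [4E(E − U₀)] = 1.033, hence T = 0.968.

T = 0.968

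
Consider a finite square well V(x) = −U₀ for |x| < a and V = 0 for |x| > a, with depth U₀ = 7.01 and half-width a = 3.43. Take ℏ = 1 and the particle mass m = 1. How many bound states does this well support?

N = 9

Define the well-strength parameter z₀ = (a/ℏ)√(2mU₀) = 3.43 × √(2·1·7.01) = 12.84.
The even/odd transcendental equations gain one root per π/2 in z₀, giving N = 1 + ⌊2z₀/π⌋ = 1 + ⌊8.176⌋ = 9.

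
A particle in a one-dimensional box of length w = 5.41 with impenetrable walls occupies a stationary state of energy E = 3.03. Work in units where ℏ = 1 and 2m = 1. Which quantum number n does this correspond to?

For an infinite well E_n = n²π²ℏ²/(2mw²), so n = (w/πℏ)√(2mE).
n = (5.41/π) × √(2 × 0.5 × 3.03) = 2.998 → n = 3.

n = 3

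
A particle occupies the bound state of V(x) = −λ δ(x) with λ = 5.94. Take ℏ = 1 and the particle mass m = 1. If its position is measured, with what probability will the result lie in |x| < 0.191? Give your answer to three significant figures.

P = 0.897

The normalised bound state is ψ = √κ e^{−κ|x|} with κ = mλ/ℏ² = 5.940.
P(|x| < d) = ∫_{−d}^{d} κ e^{−2κ|x|} dx = 1 − e^{−2κd} = 1 − e^{−2.269} = 0.8966.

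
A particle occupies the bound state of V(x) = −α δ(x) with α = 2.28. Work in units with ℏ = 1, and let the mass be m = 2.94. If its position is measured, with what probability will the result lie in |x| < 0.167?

P = 0.893

The normalised bound state is ψ = √κ e^{−κ|x|} with κ = mα/ℏ² = 6.703.
P(|x| < d) = ∫_{−d}^{d} κ e^{−2κ|x|} dx = 1 − e^{−2κd} = 1 − e^{−2.239} = 0.8934.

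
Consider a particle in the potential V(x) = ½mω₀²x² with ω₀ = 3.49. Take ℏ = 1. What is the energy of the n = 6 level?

The oscillator eigenvalues are E_n = ℏω₀(n + ½), so E_6 = 3.49 × 6.5 = 22.69.

E = 22.7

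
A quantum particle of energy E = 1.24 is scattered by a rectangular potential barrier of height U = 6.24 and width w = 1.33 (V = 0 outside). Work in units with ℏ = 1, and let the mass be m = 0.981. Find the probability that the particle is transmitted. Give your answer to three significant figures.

E < U: inside the barrier ψ ∝ e^{±κx} with κ = √(2m(U − E))/ℏ = 3.132.
κw = 4.166, sinh(κw) = 32.21.
Matching ψ, ψ′ at both faces gives T = [1 + U² sinh²(κw) / (4E(U − E))]⁻¹ = 1/1630 = 0.000614.

T = 0.000614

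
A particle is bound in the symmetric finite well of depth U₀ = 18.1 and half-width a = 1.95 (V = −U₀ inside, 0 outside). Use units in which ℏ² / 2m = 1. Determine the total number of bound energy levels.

Define the well-strength parameter z₀ = (a/ℏ)√(2mU₀) = 1.95 × √(2·0.5·18.1) = 8.296.
A new bound state (alternating even/odd) appears each time z₀ passes a multiple of π/2, so N = ⌊2z₀/π⌋ + 1 = ⌊5.281⌋ + 1 = 6.

N = 6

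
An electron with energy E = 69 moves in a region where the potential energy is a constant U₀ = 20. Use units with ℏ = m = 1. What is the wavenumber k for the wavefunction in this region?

k = 9.90

With E > U₀ the solution is oscillatory, ψ ∝ e^{±ikx} with k = √(2m(E − U₀))/ℏ.
k = √(2 × 1 × 49) = 9.899.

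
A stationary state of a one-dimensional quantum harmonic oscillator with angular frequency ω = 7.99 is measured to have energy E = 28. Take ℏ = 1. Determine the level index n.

E_n = ℏω(n + ½) ⇒ n = E/(ℏω) − ½ = 28/7.99 − 0.5 = 3.004 → n = 3.

n = 3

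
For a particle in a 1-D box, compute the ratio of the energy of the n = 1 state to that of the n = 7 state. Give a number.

Since E_n ∝ n², the ratio is (1/7)² = 0.0204082.

0.0204082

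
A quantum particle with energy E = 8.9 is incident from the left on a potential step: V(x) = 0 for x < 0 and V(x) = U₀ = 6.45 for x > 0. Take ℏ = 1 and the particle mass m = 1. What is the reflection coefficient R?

On each side the TISE gives plane waves with k = √(2m(E − V))/ℏ: k₁ = √(2·1·8.9) = 4.219, k₂ = √(2·1·2.45) = 2.214.
Continuity of ψ and ψ′ at the step yields the reflection amplitude r = (k₁ − k₂)/(k₁ + k₂) = 0.3118; thus R = |r|² = 0.09719, T = 0.9028.

R = 0.0972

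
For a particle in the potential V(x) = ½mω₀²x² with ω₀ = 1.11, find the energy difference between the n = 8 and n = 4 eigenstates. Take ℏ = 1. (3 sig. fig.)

E_n = ℏω₀(n + ½), so ΔE = (8 − 4) ℏω₀ = 4 × 1.11 = 4.440.

ΔE = 4.44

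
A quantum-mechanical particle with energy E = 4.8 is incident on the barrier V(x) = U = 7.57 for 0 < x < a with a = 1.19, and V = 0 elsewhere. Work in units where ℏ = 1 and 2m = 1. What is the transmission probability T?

T = 0.0684

E < U: inside the barrier ψ ∝ e^{±κx} with κ = √(2m(U − E))/ℏ = 1.664.
κa = 1.981, sinh(κa) = 3.554.
Matching ψ, ψ′ at both faces gives T = [1 + U² sinh²(κa) / (4E(U − E))]⁻¹ = 1/14.61 = 0.0684.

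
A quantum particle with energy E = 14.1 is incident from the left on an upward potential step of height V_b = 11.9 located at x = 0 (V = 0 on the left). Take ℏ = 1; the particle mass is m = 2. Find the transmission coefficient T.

T = 0.812

The wavenumbers are k₁ = √(2mE)/ℏ = 7.510 on the left and k₂ = √(2m(E − V_b))/ℏ = 2.966 on the right.
Matching ψ and ψ′ at x = 0 gives r = (k₁ − k₂)/(k₁ + k₂), so R = r² = 0.1881 and T = 1 − R = 0.8119.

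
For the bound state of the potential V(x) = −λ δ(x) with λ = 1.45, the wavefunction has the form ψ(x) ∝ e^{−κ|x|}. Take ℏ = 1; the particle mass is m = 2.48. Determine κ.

κ = 3.60

Integrate −(ℏ²/2m)ψ'' − λδ(x)ψ = Eψ from −ε to +ε: the ψ'' term gives ψ'(0⁺) − ψ'(0⁻) and the δ term gives −(2mλ/ℏ²)ψ(0).
With ψ ∝ e^{−κ|x|} this yields −2κ = −2mλ/ℏ², so κ = mλ/ℏ² = 3.596.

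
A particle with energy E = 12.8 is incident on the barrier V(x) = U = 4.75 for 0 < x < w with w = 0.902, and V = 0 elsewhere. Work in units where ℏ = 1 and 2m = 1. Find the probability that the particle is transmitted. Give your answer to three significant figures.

Above the barrier the interior wavenumber is k₂ = √(2m(E − U))/ℏ = 2.837, giving phase k₂w = 2.559.
Matching at both interfaces gives T⁻¹ = 1 + U² sin²(k₂w) / [4E(E − U)] = 1.017, hence T = 0.984.

T = 0.984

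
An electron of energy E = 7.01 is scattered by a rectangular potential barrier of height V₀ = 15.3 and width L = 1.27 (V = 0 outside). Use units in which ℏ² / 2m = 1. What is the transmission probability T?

Since E < V₀ the interior solution is evanescent with decay constant κ = √(2m(V₀ − E))/ℏ = 2.879.
κL = 3.657, sinh(κL) = 19.35.
Matching ψ, ψ′ at both faces gives T = [1 + V₀² sinh²(κL) / (4E(V₀ − E))]⁻¹ = 1/378.2 = 0.00264.

T = 0.00264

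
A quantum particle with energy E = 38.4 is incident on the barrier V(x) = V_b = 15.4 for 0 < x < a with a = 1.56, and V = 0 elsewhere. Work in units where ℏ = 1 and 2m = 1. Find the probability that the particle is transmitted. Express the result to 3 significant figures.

E > V_b: inside the barrier k₂ = √(2m(E − V_b))/ℏ = 4.796, k₂a = 7.481.
T = [1 + V_b² sin²(k₂a) / (4E(E − V_b))]⁻¹ = 1/1.058 = 0.945.

T = 0.945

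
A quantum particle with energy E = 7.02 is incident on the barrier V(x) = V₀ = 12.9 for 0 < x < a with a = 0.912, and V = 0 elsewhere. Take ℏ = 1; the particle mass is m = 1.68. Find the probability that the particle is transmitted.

T = 0.00120

Since E < V₀ the interior solution is evanescent with decay constant κ = √(2m(V₀ − E))/ℏ = 4.445.
κa = 4.054, sinh(κa) = 28.80.
The exact tunnelling result is T⁻¹ = 1 + V₀² sinh²(κa) / [4E(V₀ − E)] = 836.8, so T = 0.00120.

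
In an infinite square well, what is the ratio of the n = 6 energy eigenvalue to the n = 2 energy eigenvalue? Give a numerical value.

9

E_n = n²π²ℏ²/(2mL²) so the ratio is n₂²/n₁² = 36/4 = 9.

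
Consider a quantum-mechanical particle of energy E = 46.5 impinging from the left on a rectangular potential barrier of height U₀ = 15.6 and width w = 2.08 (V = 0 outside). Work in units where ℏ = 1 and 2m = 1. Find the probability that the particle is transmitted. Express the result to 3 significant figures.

E > U₀: inside the barrier k₂ = √(2m(E − U₀))/ℏ = 5.559, k₂w = 11.56.
T = [1 + U₀² sin²(k₂w) / (4E(E − U₀))]⁻¹ = 1/1.030 = 0.971.

T = 0.971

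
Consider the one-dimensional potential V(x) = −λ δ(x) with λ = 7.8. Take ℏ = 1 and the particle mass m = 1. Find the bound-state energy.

E = -30.4

For x ≠ 0 the bound state is ψ ∝ e^{−κ|x|}; integrating the TISE across the delta gives the cusp condition 2κ = 2mλ/ℏ², so κ = 7.800.
Then E = −ℏ²κ²/(2m) = −mλ²/(2ℏ²) = -30.42.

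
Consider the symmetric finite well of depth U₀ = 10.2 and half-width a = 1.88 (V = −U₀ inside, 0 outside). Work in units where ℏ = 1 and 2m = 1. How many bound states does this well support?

N = 4

The dimensionless depth is z₀ = a√(2mU₀)/ℏ = 1.88 × √(10.20) = 6.004.
The even/odd transcendental equations gain one root per π/2 in z₀, giving N = 1 + ⌊2z₀/π⌋ = 1 + ⌊3.822⌋ = 4.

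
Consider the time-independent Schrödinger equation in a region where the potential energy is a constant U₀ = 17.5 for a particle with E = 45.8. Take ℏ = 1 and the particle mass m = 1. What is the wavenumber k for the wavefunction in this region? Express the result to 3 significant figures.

k = 7.52

With E > U₀ the solution is oscillatory, ψ ∝ e^{±ikx} with k = √(2m(E − U₀))/ℏ.
k = √(2 × 1 × 28.3) = 7.523.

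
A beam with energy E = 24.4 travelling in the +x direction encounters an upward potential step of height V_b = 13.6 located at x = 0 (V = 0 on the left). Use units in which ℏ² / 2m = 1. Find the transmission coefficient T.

On each side the TISE gives plane waves with k = √(2m(E − V))/ℏ: k₁ = √(2·½·24.4) = 4.940, k₂ = √(2·½·10.8) = 3.286.
Matching ψ and ψ′ at x = 0 gives r = (k₁ − k₂)/(k₁ + k₂), so R = r² = 0.04040 and T = 1 − R = 0.9596.

T = 0.960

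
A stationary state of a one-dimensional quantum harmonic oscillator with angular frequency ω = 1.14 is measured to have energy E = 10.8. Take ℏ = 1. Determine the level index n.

n = 9

Invert E_n = (n + ½)ℏω: n = E/ℏω − ½ = 8.974, so n = 9.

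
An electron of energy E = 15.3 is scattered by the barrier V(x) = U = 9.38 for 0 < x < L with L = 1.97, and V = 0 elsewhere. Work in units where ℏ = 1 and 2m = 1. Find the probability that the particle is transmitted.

Above the barrier the interior wavenumber is k₂ = √(2m(E − U))/ℏ = 2.433, giving phase k₂L = 4.793.
T = [1 + U² sin²(k₂L) / (4E(E − U))]⁻¹ = 1/1.241 = 0.806.

T = 0.806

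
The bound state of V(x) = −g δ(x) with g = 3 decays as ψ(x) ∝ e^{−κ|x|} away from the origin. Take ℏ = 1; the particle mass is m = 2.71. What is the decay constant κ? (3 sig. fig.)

Integrate −(ℏ²/2m)ψ'' − gδ(x)ψ = Eψ from −ε to +ε: the ψ'' term gives ψ'(0⁺) − ψ'(0⁻) and the δ term gives −(2mg/ℏ²)ψ(0).
With ψ ∝ e^{−κ|x|} this yields −2κ = −2mg/ℏ², so κ = mg/ℏ² = 8.130.

κ = 8.13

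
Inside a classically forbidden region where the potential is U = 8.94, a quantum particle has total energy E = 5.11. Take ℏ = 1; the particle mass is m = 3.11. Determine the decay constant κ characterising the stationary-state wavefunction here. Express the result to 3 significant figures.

κ = 4.88

Since E < U the TISE in this region is ψ'' = κ²ψ with κ = √(2m(U − E))/ℏ.
κ = √(2 × 3.11 × 3.83) = 4.881.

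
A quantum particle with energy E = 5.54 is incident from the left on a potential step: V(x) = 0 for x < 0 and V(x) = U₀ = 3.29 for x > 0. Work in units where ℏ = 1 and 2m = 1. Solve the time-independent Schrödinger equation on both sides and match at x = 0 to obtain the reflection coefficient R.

The wavenumbers are k₁ = √(2mE)/ℏ = 2.354 on the left and k₂ = √(2m(E − U₀))/ℏ = 1.500 on the right.
Matching ψ and ψ′ at x = 0 gives r = (k₁ − k₂)/(k₁ + k₂), so R = r² = 0.04908 and T = 1 − R = 0.9509.

R = 0.0491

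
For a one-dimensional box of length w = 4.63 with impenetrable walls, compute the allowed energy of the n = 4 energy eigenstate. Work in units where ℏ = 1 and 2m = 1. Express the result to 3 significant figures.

The infinite-well eigenfunctions ψ_n = √(2/w) sin(nπx/w) vanish at both walls, giving E_n = n²π²ℏ²/(2mw²).
E_4 = 4² × π² / (2 × 0.5 × 4.63²) = 7.366.

E = 7.37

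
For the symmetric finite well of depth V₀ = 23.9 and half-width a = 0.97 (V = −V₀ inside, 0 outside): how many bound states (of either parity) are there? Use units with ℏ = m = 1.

The dimensionless depth is z₀ = a√(2mV₀)/ℏ = 0.97 × √(47.80) = 6.706.
A new bound state (alternating even/odd) appears each time z₀ passes a multiple of π/2, so N = ⌊2z₀/π⌋ + 1 = ⌊4.269⌋ + 1 = 5.

N = 5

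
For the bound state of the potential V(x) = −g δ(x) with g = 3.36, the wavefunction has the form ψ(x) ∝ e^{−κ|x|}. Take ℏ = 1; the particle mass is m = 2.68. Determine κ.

Integrating the TISE across x = 0 gives the cusp condition ψ'(0⁺) − ψ'(0⁻) = −(2mg/ℏ²)ψ(0).
With ψ ∝ e^{−κ|x|} this yields −2κ = −2mg/ℏ², so κ = mg/ℏ² = 9.005.

κ = 9.00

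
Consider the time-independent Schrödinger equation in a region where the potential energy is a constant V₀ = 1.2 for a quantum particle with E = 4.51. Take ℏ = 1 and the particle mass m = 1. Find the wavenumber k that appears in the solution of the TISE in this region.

With E > V₀ the solution is oscillatory, ψ ∝ e^{±ikx} with k = √(2m(E − V₀))/ℏ.
k = √(2 × 1 × 3.31) = 2.573.

k = 2.57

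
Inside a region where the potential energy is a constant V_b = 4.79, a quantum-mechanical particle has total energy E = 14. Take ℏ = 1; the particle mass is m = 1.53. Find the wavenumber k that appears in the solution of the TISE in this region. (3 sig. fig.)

With E > V_b the solution is oscillatory, ψ ∝ e^{±ikx} with k = √(2m(E − V_b))/ℏ.
k = √(2 × 1.53 × 9.21) = 5.309.

k = 5.31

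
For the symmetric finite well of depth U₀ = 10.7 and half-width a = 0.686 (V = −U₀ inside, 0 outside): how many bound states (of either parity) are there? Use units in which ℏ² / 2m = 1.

N = 2

Define the well-strength parameter z₀ = (a/ℏ)√(2mU₀) = 0.686 × √(2·0.5·10.7) = 2.244.
A new bound state (alternating even/odd) appears each time z₀ passes a multiple of π/2, so N = ⌊2z₀/π⌋ + 1 = ⌊1.429⌋ + 1 = 2.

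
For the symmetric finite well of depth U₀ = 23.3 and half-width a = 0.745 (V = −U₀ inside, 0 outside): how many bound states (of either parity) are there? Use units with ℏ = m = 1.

Define the well-strength parameter z₀ = (a/ℏ)√(2mU₀) = 0.745 × √(2·1·23.3) = 5.086.
The even/odd transcendental equations gain one root per π/2 in z₀, giving N = 1 + ⌊2z₀/π⌋ = 1 + ⌊3.238⌋ = 4.

N = 4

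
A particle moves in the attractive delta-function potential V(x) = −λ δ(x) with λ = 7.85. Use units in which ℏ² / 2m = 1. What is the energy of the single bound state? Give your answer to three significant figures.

E = -15.4

For x ≠ 0 the bound state is ψ ∝ e^{−κ|x|}; integrating the TISE across the delta gives the cusp condition 2κ = 2mλ/ℏ², so κ = 3.925.
Then E = −ℏ²κ²/(2m) = −mλ²/(2ℏ²) = -15.41.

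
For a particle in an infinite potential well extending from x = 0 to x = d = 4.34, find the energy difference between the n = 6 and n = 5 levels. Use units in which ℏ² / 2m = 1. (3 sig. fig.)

ΔE = 5.76

E_n = n²π²ℏ²/(2md²), so ΔE = (6² − 5²) π²ℏ²/(2md²).
ΔE = 11 × π² / (2 × 0.5 × 4.34²) = 5.764.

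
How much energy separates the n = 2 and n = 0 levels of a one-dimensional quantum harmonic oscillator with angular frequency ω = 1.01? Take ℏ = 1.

E_n = ℏω(n + ½), so ΔE = (2 − 0) ℏω = 2 × 1.01 = 2.020.

ΔE = 2.02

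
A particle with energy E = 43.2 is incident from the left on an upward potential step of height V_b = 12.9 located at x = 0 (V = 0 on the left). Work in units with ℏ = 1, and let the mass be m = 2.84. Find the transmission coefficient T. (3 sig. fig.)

T = 0.992

On each side the TISE gives plane waves with k = √(2m(E − V))/ℏ: k₁ = √(2·2.84·43.2) = 15.66, k₂ = √(2·2.84·30.3) = 13.12.
Matching ψ and ψ′ at x = 0 gives r = (k₁ − k₂)/(k₁ + k₂), so R = r² = 0.007822 and T = 1 − R = 0.9922.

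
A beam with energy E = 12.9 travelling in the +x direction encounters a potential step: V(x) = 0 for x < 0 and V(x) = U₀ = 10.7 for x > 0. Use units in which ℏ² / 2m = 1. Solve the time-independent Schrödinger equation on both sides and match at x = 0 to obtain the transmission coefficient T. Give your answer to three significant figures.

T = 0.827

On each side the TISE gives plane waves with k = √(2m(E − V))/ℏ: k₁ = √(2·½·12.9) = 3.592, k₂ = √(2·½·2.2) = 1.483.
Matching ψ and ψ′ at x = 0 gives r = (k₁ − k₂)/(k₁ + k₂), so R = r² = 0.1726 and T = 1 − R = 0.8274.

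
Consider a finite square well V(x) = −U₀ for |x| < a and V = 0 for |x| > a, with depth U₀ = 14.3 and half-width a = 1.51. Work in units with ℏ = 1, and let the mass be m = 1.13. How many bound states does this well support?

The dimensionless depth is z₀ = a√(2mU₀)/ℏ = 1.51 × √(32.32) = 8.584.
A new bound state (alternating even/odd) appears each time z₀ passes a multiple of π/2, so N = ⌊2z₀/π⌋ + 1 = ⌊5.465⌋ + 1 = 6.

N = 6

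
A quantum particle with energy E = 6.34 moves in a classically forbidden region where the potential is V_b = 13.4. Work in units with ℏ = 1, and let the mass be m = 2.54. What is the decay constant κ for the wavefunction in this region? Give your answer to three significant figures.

Since E < V_b the TISE in this region is ψ'' = κ²ψ with κ = √(2m(V_b − E))/ℏ.
κ = √(2 × 2.54 × 7.06) = 5.989.

κ = 5.99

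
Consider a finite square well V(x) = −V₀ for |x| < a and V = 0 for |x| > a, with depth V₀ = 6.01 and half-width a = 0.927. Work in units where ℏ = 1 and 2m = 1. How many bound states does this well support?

The dimensionless depth is z₀ = a√(2mV₀)/ℏ = 0.927 × √(6.010) = 2.273.
A new bound state (alternating even/odd) appears each time z₀ passes a multiple of π/2, so N = ⌊2z₀/π⌋ + 1 = ⌊1.447⌋ + 1 = 2.

N = 2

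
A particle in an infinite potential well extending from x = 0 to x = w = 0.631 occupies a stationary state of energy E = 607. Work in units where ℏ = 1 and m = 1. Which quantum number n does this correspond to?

From E_n = n²π²ℏ²/(2mw²) invert to n = √(2mw²E)/(πℏ).
n = (0.631/π) × √(2 × 1 × 607) = 6.998 → n = 7.

n = 7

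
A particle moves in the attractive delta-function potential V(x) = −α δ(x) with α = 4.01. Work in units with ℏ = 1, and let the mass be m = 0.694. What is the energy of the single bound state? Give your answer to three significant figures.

E = -5.58

The bound state is ψ(x) = √κ e^{−κ|x|}. The derivative jump ψ'(0⁺) − ψ'(0⁻) = −(2mα/ℏ²)ψ(0) fixes κ = mα/ℏ² = 2.783.
Then E = −ℏ²κ²/(2m) = −mα²/(2ℏ²) = -5.580.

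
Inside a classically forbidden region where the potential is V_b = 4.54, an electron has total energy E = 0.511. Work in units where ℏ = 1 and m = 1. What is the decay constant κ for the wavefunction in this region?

Since E < V_b the TISE in this region is ψ'' = κ²ψ with κ = √(2m(V_b − E))/ℏ.
κ = √(2 × 1 × 4.029) = 2.839.

κ = 2.84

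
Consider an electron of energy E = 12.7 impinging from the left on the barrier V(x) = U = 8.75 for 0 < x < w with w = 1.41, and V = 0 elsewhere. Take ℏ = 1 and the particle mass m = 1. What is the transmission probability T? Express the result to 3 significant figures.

E > U: inside the barrier k₂ = √(2m(E − U))/ℏ = 2.811, k₂w = 3.963.
Matching at both interfaces gives T⁻¹ = 1 + U² sin²(k₂w) / [4E(E − U)] = 1.205, hence T = 0.830.

T = 0.830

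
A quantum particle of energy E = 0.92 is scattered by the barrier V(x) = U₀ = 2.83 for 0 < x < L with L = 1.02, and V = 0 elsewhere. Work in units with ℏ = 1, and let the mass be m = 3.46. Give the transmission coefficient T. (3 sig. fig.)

E < U₀: inside the barrier ψ ∝ e^{±κx} with κ = √(2m(U₀ − E))/ℏ = 3.636.
κL = 3.708, sinh(κL) = 20.38.
Matching ψ, ψ′ at both faces gives T = [1 + U₀² sinh²(κL) / (4E(U₀ − E))]⁻¹ = 1/474.2 = 0.00211.

T = 0.00211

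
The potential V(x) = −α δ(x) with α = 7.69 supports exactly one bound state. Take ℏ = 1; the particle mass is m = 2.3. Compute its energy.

E = -68.0

The bound state is ψ(x) = √κ e^{−κ|x|}. The derivative jump ψ'(0⁺) − ψ'(0⁻) = −(2mα/ℏ²)ψ(0) fixes κ = mα/ℏ² = 17.69.
Then E = −ℏ²κ²/(2m) = −mα²/(2ℏ²) = -68.01.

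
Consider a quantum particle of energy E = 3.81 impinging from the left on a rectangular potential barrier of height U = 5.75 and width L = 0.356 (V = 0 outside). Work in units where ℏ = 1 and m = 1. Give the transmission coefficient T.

Since E < U the interior solution is evanescent with decay constant κ = √(2m(U − E))/ℏ = 1.970.
κL = 0.7012, sinh(κL) = 0.7601.
The exact tunnelling result is T⁻¹ = 1 + U² sinh²(κL) / [4E(U − E)] = 1.646, so T = 0.607.

T = 0.607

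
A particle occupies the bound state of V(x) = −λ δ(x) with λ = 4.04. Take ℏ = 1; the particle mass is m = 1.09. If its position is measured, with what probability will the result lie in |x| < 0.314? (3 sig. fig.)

The normalised bound state is ψ = √κ e^{−κ|x|} with κ = mλ/ℏ² = 4.404.
P(|x| < d) = ∫_{−d}^{d} κ e^{−2κ|x|} dx = 1 − e^{−2κd} = 1 − e^{−2.765} = 0.9371.

P = 0.937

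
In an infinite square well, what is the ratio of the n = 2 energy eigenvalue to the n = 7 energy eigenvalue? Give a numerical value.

E_n = n²π²ℏ²/(2mL²) so the ratio is n₂²/n₁² = 4/49 = 0.0816327.

0.0816327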